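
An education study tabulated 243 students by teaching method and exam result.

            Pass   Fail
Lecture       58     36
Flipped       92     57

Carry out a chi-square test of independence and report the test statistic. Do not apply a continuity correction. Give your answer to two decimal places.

0.00

Row totals: 94, 149. Column totals: 150, 93. Grand total N = 243.
Expected counts (row total × column total / N):
  Lecture, Pass: 94×150/243 = 58.025
  Lecture, Fail: 94×93/243 = 35.975
  Flipped, Pass: 149×150/243 = 91.975
  Flipped, Fail: 149×93/243 = 57.025
Contributions (O − E)²/E:
  (58 − 58.025)²/58.025 = 0.0000
  (36 − 35.975)²/35.975 = 0.0000
  (92 − 91.975)²/91.975 = 0.0000
  (57 − 57.025)²/57.025 = 0.0000
χ² = 0.0000 + 0.0000 + 0.0000 + 0.0000 = 0.00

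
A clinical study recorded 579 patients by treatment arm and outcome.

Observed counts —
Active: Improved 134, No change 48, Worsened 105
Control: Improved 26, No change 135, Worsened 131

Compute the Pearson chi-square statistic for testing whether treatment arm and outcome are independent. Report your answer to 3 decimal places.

117.091

Row totals: 287, 292. Column totals: 160, 183, 236. Grand total N = 579.
Expected counts (row total × column total / N):
  Active, Improved: 287×160/579 = 79.30915
  Active, No change: 287×183/579 = 90.70984
  Active, Worsened: 287×236/579 = 116.98100
  Control, Improved: 292×160/579 = 80.69085
  Control, No change: 292×183/579 = 92.29016
  Control, Worsened: 292×236/579 = 119.01900
Contributions (O − E)²/E:
  (134 − 79.30915)²/79.30915 = 37.7143
  (48 − 90.70984)²/90.70984 = 20.1095
  (105 − 116.98100)²/116.98100 = 1.2271
  (26 − 80.69085)²/80.69085 = 37.0685
  (135 − 92.29016)²/92.29016 = 19.7652
  (131 − 119.01900)²/119.01900 = 1.2061
χ² = 37.7143 + 20.1095 + 1.2271 + 37.0685 + 19.7652 + 1.2061 = 117.091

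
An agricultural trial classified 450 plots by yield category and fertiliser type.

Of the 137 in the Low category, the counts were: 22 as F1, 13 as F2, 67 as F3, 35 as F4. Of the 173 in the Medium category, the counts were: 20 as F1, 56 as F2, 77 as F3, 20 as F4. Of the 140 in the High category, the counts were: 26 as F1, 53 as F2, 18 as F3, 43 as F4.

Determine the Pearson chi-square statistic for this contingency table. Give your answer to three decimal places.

Row totals: 137, 173, 140. Column totals: 68, 122, 162, 98. Grand total N = 450.
Expected counts (row total × column total / N):
  Low, F1: 137×68/450 = 20.7022
  Low, F2: 137×122/450 = 37.1422
  Low, F3: 137×162/450 = 49.3200
  Low, F4: 137×98/450 = 29.8356
  Medium, F1: 173×68/450 = 26.1422
  Medium, F2: 173×122/450 = 46.9022
  Medium, F3: 173×162/450 = 62.2800
  Medium, F4: 173×98/450 = 37.6756
  High, F1: 140×68/450 = 21.1556
  High, F2: 140×122/450 = 37.9556
  High, F3: 140×162/450 = 50.4000
  High, F4: 140×98/450 = 30.4889
Contributions (O − E)²/E:
  (22 − 20.7022)²/20.7022 = 0.0814
  (13 − 37.1422)²/37.1422 = 15.6923
  (67 − 49.3200)²/49.3200 = 6.3378
  (35 − 29.8356)²/29.8356 = 0.8939
  (20 − 26.1422)²/26.1422 = 1.4431
  (56 − 46.9022)²/46.9022 = 1.7647
  (77 − 62.2800)²/62.2800 = 3.4791
  (20 − 37.6756)²/37.6756 = 8.2926
  (26 − 21.1556)²/21.1556 = 1.1093
  (53 − 37.9556)²/37.9556 = 5.9631
  (18 − 50.4000)²/50.4000 = 20.8286
  (43 − 30.4889)²/30.4889 = 5.1339
χ² = 0.0814 + 15.6923 + 6.3378 + 0.8939 + 1.4431 + 1.7647 + 3.4791 + 8.2926 + 1.1093 + 5.9631 + 20.8286 + 5.1339 = 71.020

71.020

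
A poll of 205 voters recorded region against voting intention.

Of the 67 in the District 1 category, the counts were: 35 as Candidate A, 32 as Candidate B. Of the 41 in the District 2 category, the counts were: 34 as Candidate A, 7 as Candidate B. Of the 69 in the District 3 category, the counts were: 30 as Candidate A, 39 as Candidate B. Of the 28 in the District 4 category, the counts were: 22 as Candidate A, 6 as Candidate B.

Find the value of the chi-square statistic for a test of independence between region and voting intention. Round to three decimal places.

Row totals: 67, 41, 69, 28. Column totals: 121, 84. Grand total N = 205.
Expected counts (row total × column total / N):
  District 1, Candidate A: 67×121/205 = 39.5463
  District 1, Candidate B: 67×84/205 = 27.4537
  District 2, Candidate A: 41×121/205 = 24.2000
  District 2, Candidate B: 41×84/205 = 16.8000
  District 3, Candidate A: 69×121/205 = 40.7268
  District 3, Candidate B: 69×84/205 = 28.2732
  District 4, Candidate A: 28×121/205 = 16.5268
  District 4, Candidate B: 28×84/205 = 11.4732
Contributions (O − E)²/E:
  (35 − 39.5463)²/39.5463 = 0.5226
  (32 − 27.4537)²/27.4537 = 0.7529
  (34 − 24.2000)²/24.2000 = 3.9686
  (7 − 16.8000)²/16.8000 = 5.7167
  (30 − 40.7268)²/40.7268 = 2.8253
  (39 − 28.2732)²/28.2732 = 4.0697
  (22 − 16.5268)²/16.5268 = 1.8126
  (6 − 11.4732)²/11.4732 = 2.6109
χ² = 0.5226 + 0.7529 + 3.9686 + 5.7167 + 2.8253 + 4.0697 + 1.8126 + 2.6109 = 22.279

22.279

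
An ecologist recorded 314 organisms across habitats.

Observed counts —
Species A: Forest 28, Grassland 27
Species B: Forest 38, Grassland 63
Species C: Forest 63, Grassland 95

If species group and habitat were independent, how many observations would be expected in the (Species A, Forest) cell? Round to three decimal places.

Row total (Species A) = 55; column total (Forest) = 129; grand total N = 314.
Expected count = (row total × column total) / N = 55 × 129 / 314 = 22.596.

22.596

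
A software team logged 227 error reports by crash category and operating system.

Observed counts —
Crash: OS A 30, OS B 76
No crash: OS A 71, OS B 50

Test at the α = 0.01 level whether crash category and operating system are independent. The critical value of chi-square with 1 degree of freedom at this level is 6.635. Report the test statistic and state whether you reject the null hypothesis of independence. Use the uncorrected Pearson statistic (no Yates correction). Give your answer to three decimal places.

Row totals: 106, 121. Column totals: 101, 126. Grand total N = 227.
Expected counts (row total × column total / N):
  Crash, OS A: 106×101/227 = 47.1630
  Crash, OS B: 106×126/227 = 58.8370
  No crash, OS A: 121×101/227 = 53.8370
  No crash, OS B: 121×126/227 = 67.1630
Contributions (O − E)²/E:
  (30 − 47.1630)²/47.1630 = 6.2458
  (76 − 58.8370)²/58.8370 = 5.0065
  (71 − 53.8370)²/53.8370 = 5.4715
  (50 − 67.1630)²/67.1630 = 4.3859
χ² = 6.2458 + 5.0065 + 5.4715 + 4.3859 = 21.110
df = (2−1)(2−1) = 1. Since 21.110 > 6.635, reject the null hypothesis of independence at α = 0.01.

21.110; reject H₀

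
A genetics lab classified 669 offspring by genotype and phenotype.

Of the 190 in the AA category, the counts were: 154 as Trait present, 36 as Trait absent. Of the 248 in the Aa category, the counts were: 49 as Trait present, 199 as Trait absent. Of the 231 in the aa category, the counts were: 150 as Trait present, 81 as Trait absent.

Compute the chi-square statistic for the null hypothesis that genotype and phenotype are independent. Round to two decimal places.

Row totals: 190, 248, 231. Column totals: 353, 316. Grand total N = 669.
Expected counts (row total × column total / N):
  AA, Trait present: 190×353/669 = 100.254
  AA, Trait absent: 190×316/669 = 89.746
  Aa, Trait present: 248×353/669 = 130.858
  Aa, Trait absent: 248×316/669 = 117.142
  aa, Trait present: 231×353/669 = 121.888
  aa, Trait absent: 231×316/669 = 109.112
Contributions (O − E)²/E:
  (154 − 100.254)²/100.254 = 28.8131
  (36 − 89.746)²/89.746 = 32.1868
  (49 − 130.858)²/130.858 = 51.2061
  (199 − 117.142)²/117.142 = 57.2018
  (150 − 121.888)²/121.888 = 6.4837
  (81 − 109.112)²/109.112 = 7.2429
χ² = 28.8131 + 32.1868 + 51.2061 + 57.2018 + 6.4837 + 7.2429 = 183.13

183.13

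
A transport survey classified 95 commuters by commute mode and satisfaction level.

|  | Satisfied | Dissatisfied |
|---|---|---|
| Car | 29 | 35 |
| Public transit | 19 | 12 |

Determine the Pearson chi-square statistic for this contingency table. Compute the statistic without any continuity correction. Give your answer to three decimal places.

Row totals: 64, 31. Column totals: 48, 47. Grand total N = 95.
Expected counts (row total × column total / N):
  Car, Satisfied: 64×48/95 = 32.3368
  Car, Dissatisfied: 64×47/95 = 31.6632
  Public transit, Satisfied: 31×48/95 = 15.6632
  Public transit, Dissatisfied: 31×47/95 = 15.3368
Contributions (O − E)²/E:
  (29 − 32.3368)²/32.3368 = 0.3443
  (35 − 31.6632)²/31.6632 = 0.3516
  (19 − 15.6632)²/15.6632 = 0.7109
  (12 − 15.3368)²/15.3368 = 0.7260
χ² = 0.3443 + 0.3516 + 0.7109 + 0.7260 = 2.133

2.133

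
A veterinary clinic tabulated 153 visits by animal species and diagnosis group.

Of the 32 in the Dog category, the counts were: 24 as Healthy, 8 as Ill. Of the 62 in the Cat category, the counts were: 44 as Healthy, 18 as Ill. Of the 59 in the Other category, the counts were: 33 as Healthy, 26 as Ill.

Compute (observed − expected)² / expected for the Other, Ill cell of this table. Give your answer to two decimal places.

1.76

Row total (Other) = 59; column total (Ill) = 52; N = 153.
Expected count E = 59 × 52 / 153 = 20.052.
Contribution = (O − E)²/E = (26 − 20.052)² / 20.052 = 1.76.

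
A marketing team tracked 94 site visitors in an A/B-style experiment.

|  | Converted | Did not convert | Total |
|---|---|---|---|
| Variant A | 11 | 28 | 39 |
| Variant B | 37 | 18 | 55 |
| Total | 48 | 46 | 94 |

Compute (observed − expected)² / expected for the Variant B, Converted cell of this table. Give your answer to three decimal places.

Row total (Variant B) = 55; column total (Converted) = 48; N = 94.
Expected count E = 55 × 48 / 94 = 28.0851.
Contribution = (O − E)²/E = (37 − 28.0851)² / 28.0851 = 2.830.

2.830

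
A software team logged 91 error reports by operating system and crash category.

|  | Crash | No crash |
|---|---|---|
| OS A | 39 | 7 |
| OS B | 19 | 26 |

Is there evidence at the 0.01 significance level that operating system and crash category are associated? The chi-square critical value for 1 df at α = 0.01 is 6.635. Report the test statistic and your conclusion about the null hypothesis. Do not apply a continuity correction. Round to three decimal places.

17.827; reject H₀

Row totals: 46, 45. Column totals: 58, 33. Grand total N = 91.
Expected counts (row total × column total / N):
  OS A, Crash: 46×58/91 = 29.3187
  OS A, No crash: 46×33/91 = 16.6813
  OS B, Crash: 45×58/91 = 28.6813
  OS B, No crash: 45×33/91 = 16.3187
Contributions (O − E)²/E:
  (39 − 29.3187)²/29.3187 = 3.1969
  (7 − 16.6813)²/16.6813 = 5.6187
  (19 − 28.6813)²/28.6813 = 3.2679
  (26 − 16.3187)²/16.3187 = 5.7436
χ² = 3.1969 + 5.6187 + 3.2679 + 5.7436 = 17.827
df = (2−1)(2−1) = 1. Since 17.827 > 6.635, reject the null hypothesis of independence at α = 0.01.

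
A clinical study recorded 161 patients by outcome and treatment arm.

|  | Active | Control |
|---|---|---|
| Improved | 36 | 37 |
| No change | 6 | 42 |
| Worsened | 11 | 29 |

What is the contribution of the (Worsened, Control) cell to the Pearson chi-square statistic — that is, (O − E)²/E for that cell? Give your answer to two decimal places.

Row total (Worsened) = 40; column total (Control) = 108; N = 161.
Expected count E = 40 × 108 / 161 = 26.832.
Contribution = (O − E)²/E = (29 − 26.832)² / 26.832 = 0.18.

0.18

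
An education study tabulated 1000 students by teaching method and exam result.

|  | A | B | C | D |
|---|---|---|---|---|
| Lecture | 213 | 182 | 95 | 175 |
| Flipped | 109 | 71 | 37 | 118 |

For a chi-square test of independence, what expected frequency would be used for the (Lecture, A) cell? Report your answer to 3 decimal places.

Row total (Lecture) = 665; column total (A) = 322; grand total N = 1000.
Expected count = (row total × column total) / N = 665 × 322 / 1000 = 214.130.

214.130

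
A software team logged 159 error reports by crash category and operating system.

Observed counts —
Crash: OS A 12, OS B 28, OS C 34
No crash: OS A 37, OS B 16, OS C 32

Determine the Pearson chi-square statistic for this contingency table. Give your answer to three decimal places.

Row totals: 74, 85. Column totals: 49, 44, 66. Grand total N = 159.
Expected counts (row total × column total / N):
  Crash, OS A: 74×49/159 = 22.8050
  Crash, OS B: 74×44/159 = 20.4780
  Crash, OS C: 74×66/159 = 30.7170
  No crash, OS A: 85×49/159 = 26.1950
  No crash, OS B: 85×44/159 = 23.5220
  No crash, OS C: 85×66/159 = 35.2830
Contributions (O − E)²/E:
  (12 − 22.8050)²/22.8050 = 5.1194
  (28 − 20.4780)²/20.4780 = 2.7630
  (34 − 30.7170)²/30.7170 = 0.3509
  (37 − 26.1950)²/26.1950 = 4.4569
  (16 − 23.5220)²/23.5220 = 2.4054
  (32 − 35.2830)²/35.2830 = 0.3055
χ² = 5.1194 + 2.7630 + 0.3509 + 4.4569 + 2.4054 + 0.3055 = 15.401

15.401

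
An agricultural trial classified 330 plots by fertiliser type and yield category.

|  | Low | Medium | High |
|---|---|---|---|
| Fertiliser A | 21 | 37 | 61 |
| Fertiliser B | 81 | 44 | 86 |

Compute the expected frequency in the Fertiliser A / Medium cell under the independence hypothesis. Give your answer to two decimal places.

29.21

Row total (Fertiliser A) = 119; column total (Medium) = 81; grand total N = 330.
Expected count = (row total × column total) / N = 119 × 81 / 330 = 29.21.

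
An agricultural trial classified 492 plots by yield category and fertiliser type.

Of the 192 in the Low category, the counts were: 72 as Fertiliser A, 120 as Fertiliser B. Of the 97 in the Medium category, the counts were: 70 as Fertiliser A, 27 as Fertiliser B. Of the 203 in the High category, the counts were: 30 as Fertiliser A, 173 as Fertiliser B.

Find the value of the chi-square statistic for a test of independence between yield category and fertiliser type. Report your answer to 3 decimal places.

95.959

Row totals: 192, 97, 203. Column totals: 172, 320. Grand total N = 492.
Expected counts (row total × column total / N):
  Low, Fertiliser A: 192×172/492 = 67.1220
  Low, Fertiliser B: 192×320/492 = 124.8780
  Medium, Fertiliser A: 97×172/492 = 33.9106
  Medium, Fertiliser B: 97×320/492 = 63.0894
  High, Fertiliser A: 203×172/492 = 70.9675
  High, Fertiliser B: 203×320/492 = 132.0325
Contributions (O − E)²/E:
  (72 − 67.1220)²/67.1220 = 0.3545
  (120 − 124.8780)²/124.8780 = 0.1905
  (70 − 33.9106)²/33.9106 = 38.4082
  (27 − 63.0894)²/63.0894 = 20.6444
  (30 − 70.9675)²/70.9675 = 23.6494
  (173 − 132.0325)²/132.0325 = 12.7115
χ² = 0.3545 + 0.1905 + 38.4082 + 20.6444 + 23.6494 + 12.7115 = 95.959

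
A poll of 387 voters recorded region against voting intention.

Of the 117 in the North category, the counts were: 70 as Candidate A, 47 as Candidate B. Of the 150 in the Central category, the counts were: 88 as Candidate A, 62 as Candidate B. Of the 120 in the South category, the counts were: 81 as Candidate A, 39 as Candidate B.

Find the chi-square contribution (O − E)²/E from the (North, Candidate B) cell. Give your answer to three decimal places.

Row total (North) = 117; column total (Candidate B) = 148; N = 387.
Expected count E = 117 × 148 / 387 = 44.74419.
Contribution = (O − E)²/E = (47 − 44.74419)² / 44.74419 = 0.114.

0.114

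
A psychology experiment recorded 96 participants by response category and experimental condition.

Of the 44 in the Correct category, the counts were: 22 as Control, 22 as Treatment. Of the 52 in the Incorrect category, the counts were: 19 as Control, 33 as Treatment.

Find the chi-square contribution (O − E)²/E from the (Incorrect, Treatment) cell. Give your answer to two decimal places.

Row total (Incorrect) = 52; column total (Treatment) = 55; N = 96.
Expected count E = 52 × 55 / 96 = 29.7917.
Contribution = (O − E)²/E = (33 − 29.7917)² / 29.7917 = 0.35.

0.35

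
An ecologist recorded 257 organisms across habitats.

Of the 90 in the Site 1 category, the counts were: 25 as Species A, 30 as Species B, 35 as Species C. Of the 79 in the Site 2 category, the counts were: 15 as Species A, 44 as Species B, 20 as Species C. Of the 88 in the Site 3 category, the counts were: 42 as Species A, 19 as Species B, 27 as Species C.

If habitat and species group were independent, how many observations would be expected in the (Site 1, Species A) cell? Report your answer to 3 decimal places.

Row total (Site 1) = 90; column total (Species A) = 82; grand total N = 257.
Expected count = (row total × column total) / N = 90 × 82 / 257 = 28.716.

28.716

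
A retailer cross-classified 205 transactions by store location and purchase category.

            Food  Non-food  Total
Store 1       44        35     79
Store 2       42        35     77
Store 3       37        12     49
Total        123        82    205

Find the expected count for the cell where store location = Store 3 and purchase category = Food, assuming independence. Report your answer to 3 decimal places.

Row total (Store 3) = 49; column total (Food) = 123; grand total N = 205.
Expected count = (row total × column total) / N = 49 × 123 / 205 = 29.400.

29.400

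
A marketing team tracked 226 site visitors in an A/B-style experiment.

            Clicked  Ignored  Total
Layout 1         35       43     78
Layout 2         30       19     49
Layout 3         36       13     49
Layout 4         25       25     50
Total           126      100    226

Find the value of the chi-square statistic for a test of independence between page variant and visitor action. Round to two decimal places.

Grand total N = 226.
Expected counts (row total × column total / N):
  Layout 1, Clicked: 78×126/226 = 43.487
  Layout 1, Ignored: 78×100/226 = 34.513
  Layout 2, Clicked: 49×126/226 = 27.319
  Layout 2, Ignored: 49×100/226 = 21.681
  Layout 3, Clicked: 49×126/226 = 27.319
  Layout 3, Ignored: 49×100/226 = 21.681
  Layout 4, Clicked: 50×126/226 = 27.876
  Layout 4, Ignored: 50×100/226 = 22.124
Contributions (O − E)²/E:
  (35 − 43.487)²/43.487 = 1.6563
  (43 − 34.513)²/34.513 = 2.0870
  (30 − 27.319)²/27.319 = 0.2631
  (19 − 21.681)²/21.681 = 0.3315
  (36 − 27.319)²/27.319 = 2.7585
  (13 − 21.681)²/21.681 = 3.4758
  (25 − 27.876)²/27.876 = 0.2967
  (25 − 22.124)²/22.124 = 0.3739
χ² = 1.6563 + 2.0870 + 0.2631 + 0.3315 + 2.7585 + 3.4758 + 0.2967 + 0.3739 = 11.24

11.24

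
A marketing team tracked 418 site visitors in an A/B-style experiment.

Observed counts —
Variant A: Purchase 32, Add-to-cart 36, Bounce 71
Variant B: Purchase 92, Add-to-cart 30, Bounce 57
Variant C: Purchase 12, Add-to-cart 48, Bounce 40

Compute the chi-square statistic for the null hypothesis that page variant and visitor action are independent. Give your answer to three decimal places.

Row totals: 139, 179, 100. Column totals: 136, 114, 168. Grand total N = 418.
Expected counts (row total × column total / N):
  Variant A, Purchase: 139×136/418 = 45.2249
  Variant A, Add-to-cart: 139×114/418 = 37.9091
  Variant A, Bounce: 139×168/418 = 55.8660
  Variant B, Purchase: 179×136/418 = 58.2392
  Variant B, Add-to-cart: 179×114/418 = 48.8182
  Variant B, Bounce: 179×168/418 = 71.9426
  Variant C, Purchase: 100×136/418 = 32.5359
  Variant C, Add-to-cart: 100×114/418 = 27.2727
  Variant C, Bounce: 100×168/418 = 40.1914
Contributions (O − E)²/E:
  (32 − 45.2249)²/45.2249 = 3.8673
  (36 − 37.9091)²/37.9091 = 0.0961
  (71 − 55.8660)²/55.8660 = 4.0998
  (92 − 58.2392)²/58.2392 = 19.5709
  (30 − 48.8182)²/48.8182 = 7.2539
  (57 − 71.9426)²/71.9426 = 3.1036
  (12 − 32.5359)²/32.5359 = 12.9618
  (48 − 27.2727)²/27.2727 = 15.7528
  (40 − 40.1914)²/40.1914 = 0.0009
χ² = 3.8673 + 0.0961 + 4.0998 + 19.5709 + 7.2539 + 3.1036 + 12.9618 + 15.7528 + 0.0009 = 66.707

66.707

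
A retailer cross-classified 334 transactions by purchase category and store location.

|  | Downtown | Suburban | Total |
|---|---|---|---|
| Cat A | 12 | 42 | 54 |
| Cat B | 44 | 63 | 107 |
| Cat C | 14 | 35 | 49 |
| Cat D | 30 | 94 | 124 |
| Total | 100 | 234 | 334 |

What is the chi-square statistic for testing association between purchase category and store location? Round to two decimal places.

Grand total N = 334.
Expected counts (row total × column total / N):
  Cat A, Downtown: 54×100/334 = 16.168
  Cat A, Suburban: 54×234/334 = 37.832
  Cat B, Downtown: 107×100/334 = 32.036
  Cat B, Suburban: 107×234/334 = 74.964
  Cat C, Downtown: 49×100/334 = 14.671
  Cat C, Suburban: 49×234/334 = 34.329
  Cat D, Downtown: 124×100/334 = 37.126
  Cat D, Suburban: 124×234/334 = 86.874
Contributions (O − E)²/E:
  (12 − 16.168)²/16.168 = 1.0745
  (42 − 37.832)²/37.832 = 0.4592
  (44 − 32.036)²/32.036 = 4.4680
  (63 − 74.964)²/74.964 = 1.9094
  (14 − 14.671)²/14.671 = 0.0307
  (35 − 34.329)²/34.329 = 0.0131
  (30 − 37.126)²/37.126 = 1.3678
  (94 − 86.874)²/86.874 = 0.5845
χ² = 1.0745 + 0.4592 + 4.4680 + 1.9094 + 0.0307 + 0.0131 + 1.3678 + 0.5845 = 9.91

9.91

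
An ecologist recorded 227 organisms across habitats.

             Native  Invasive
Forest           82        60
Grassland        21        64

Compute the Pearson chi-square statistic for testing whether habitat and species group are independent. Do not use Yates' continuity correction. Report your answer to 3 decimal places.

Row totals: 142, 85. Column totals: 103, 124. Grand total N = 227.
Expected counts (row total × column total / N):
  Forest, Native: 142×103/227 = 64.4317
  Forest, Invasive: 142×124/227 = 77.5683
  Grassland, Native: 85×103/227 = 38.5683
  Grassland, Invasive: 85×124/227 = 46.4317
Contributions (O − E)²/E:
  (82 − 64.4317)²/64.4317 = 4.7903
  (60 − 77.5683)²/77.5683 = 3.9790
  (21 − 38.5683)²/38.5683 = 8.0026
  (64 − 46.4317)²/46.4317 = 6.6473
χ² = 4.7903 + 3.9790 + 8.0026 + 6.6473 = 23.419

23.419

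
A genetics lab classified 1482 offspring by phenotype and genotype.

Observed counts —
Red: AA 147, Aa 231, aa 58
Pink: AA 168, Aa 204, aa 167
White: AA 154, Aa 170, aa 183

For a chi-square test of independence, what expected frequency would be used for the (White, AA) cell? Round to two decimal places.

160.45

Row total (White) = 507; column total (AA) = 469; grand total N = 1482.
Expected count = (row total × column total) / N = 507 × 469 / 1482 = 160.45.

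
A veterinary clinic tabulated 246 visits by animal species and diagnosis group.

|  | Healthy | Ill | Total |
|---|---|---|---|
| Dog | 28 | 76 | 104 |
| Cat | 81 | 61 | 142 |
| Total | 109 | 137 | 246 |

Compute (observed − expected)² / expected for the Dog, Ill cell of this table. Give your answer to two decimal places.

5.64

Row total (Dog) = 104; column total (Ill) = 137; N = 246.
Expected count E = 104 × 137 / 246 = 57.919.
Contribution = (O − E)²/E = (76 − 57.919)² / 57.919 = 5.64.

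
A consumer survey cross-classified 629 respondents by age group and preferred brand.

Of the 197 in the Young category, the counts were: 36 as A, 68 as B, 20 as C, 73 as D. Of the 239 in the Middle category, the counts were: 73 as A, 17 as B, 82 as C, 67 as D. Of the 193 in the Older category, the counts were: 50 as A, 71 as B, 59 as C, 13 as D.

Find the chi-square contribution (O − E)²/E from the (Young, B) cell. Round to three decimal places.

Row total (Young) = 197; column total (B) = 156; N = 629.
Expected count E = 197 × 156 / 629 = 48.8585.
Contribution = (O − E)²/E = (68 − 48.8585)² / 48.8585 = 7.499.

7.499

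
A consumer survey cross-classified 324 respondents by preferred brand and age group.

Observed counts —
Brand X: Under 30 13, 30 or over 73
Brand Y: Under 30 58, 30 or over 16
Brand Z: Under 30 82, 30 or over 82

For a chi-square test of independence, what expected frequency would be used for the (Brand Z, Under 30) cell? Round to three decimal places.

77.444

Row total (Brand Z) = 164; column total (Under 30) = 153; grand total N = 324.
Expected count = (row total × column total) / N = 164 × 153 / 324 = 77.444.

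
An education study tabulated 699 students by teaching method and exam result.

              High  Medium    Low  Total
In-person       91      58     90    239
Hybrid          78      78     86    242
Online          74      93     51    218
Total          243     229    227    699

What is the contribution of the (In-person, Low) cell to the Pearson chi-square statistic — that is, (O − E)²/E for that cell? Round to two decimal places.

1.98

Row total (In-person) = 239; column total (Low) = 227; N = 699.
Expected count E = 239 × 227 / 699 = 77.6152.
Contribution = (O − E)²/E = (90 − 77.6152)² / 77.6152 = 1.98.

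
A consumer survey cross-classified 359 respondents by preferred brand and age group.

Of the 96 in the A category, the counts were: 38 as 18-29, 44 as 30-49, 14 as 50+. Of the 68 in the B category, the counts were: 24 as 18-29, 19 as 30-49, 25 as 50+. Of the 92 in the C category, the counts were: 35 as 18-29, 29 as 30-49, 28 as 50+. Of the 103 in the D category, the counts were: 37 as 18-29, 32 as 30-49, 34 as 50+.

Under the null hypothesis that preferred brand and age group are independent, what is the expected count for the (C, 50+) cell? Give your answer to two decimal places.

Row total (C) = 92; column total (50+) = 101; grand total N = 359.
Expected count = (row total × column total) / N = 92 × 101 / 359 = 25.88.

25.88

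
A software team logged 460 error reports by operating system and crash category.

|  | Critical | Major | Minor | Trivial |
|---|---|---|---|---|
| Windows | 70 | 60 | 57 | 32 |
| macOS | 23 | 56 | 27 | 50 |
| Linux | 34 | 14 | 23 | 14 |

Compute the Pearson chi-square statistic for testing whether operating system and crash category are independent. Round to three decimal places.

40.909

Row totals: 219, 156, 85. Column totals: 127, 130, 107, 96. Grand total N = 460.
Expected counts (row total × column total / N):
  Windows, Critical: 219×127/460 = 60.4630
  Windows, Major: 219×130/460 = 61.8913
  Windows, Minor: 219×107/460 = 50.9413
  Windows, Trivial: 219×96/460 = 45.7043
  macOS, Critical: 156×127/460 = 43.0696
  macOS, Major: 156×130/460 = 44.0870
  macOS, Minor: 156×107/460 = 36.2870
  macOS, Trivial: 156×96/460 = 32.5565
  Linux, Critical: 85×127/460 = 23.4674
  Linux, Major: 85×130/460 = 24.0217
  Linux, Minor: 85×107/460 = 19.7717
  Linux, Trivial: 85×96/460 = 17.7391
Contributions (O − E)²/E:
  (70 − 60.4630)²/60.4630 = 1.5043
  (60 − 61.8913)²/61.8913 = 0.0578
  (57 − 50.9413)²/50.9413 = 0.7206
  (32 − 45.7043)²/45.7043 = 4.1092
  (23 − 43.0696)²/43.0696 = 9.3520
  (56 − 44.0870)²/44.0870 = 3.2191
  (27 − 36.2870)²/36.2870 = 2.3768
  (50 − 32.5565)²/32.5565 = 9.3461
  (34 − 23.4674)²/23.4674 = 4.7272
  (14 − 24.0217)²/24.0217 = 4.1810
  (23 − 19.7717)²/19.7717 = 0.5271
  (14 − 17.7391)²/17.7391 = 0.7881
χ² = 1.5043 + 0.0578 + 0.7206 + 4.1092 + 9.3520 + 3.2191 + 2.3768 + 9.3461 + 4.7272 + 4.1810 + 0.5271 + 0.7881 = 40.909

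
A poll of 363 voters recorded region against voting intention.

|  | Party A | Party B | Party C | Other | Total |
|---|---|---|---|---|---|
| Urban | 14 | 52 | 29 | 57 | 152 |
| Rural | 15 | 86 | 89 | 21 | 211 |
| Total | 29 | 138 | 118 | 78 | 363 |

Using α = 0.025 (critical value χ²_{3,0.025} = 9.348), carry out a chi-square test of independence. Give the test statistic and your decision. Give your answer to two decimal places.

47.19; reject H₀

Grand total N = 363.
Expected counts (row total × column total / N):
  Urban, Party A: 152×29/363 = 12.143
  Urban, Party B: 152×138/363 = 57.785
  Urban, Party C: 152×118/363 = 49.410
  Urban, Other: 152×78/363 = 32.661
  Rural, Party A: 211×29/363 = 16.857
  Rural, Party B: 211×138/363 = 80.215
  Rural, Party C: 211×118/363 = 68.590
  Rural, Other: 211×78/363 = 45.339
Contributions (O − E)²/E:
  (14 − 12.143)²/12.143 = 0.2840
  (52 − 57.785)²/57.785 = 0.5792
  (29 − 49.410)²/49.410 = 8.4308
  (57 − 32.661)²/32.661 = 18.1374
  (15 − 16.857)²/16.857 = 0.2046
  (86 − 80.215)²/80.215 = 0.4172
  (89 − 68.590)²/68.590 = 6.0733
  (21 − 45.339)²/45.339 = 13.0657
χ² = 0.2840 + 0.5792 + 8.4308 + 18.1374 + 0.2046 + 0.4172 + 6.0733 + 13.0657 = 47.19
df = (2−1)(4−1) = 3. Since 47.19 > 9.348, reject the null hypothesis of independence at α = 0.025.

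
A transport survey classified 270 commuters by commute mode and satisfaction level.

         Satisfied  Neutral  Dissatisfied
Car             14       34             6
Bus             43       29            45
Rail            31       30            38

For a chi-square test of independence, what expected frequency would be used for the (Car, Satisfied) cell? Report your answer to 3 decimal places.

Row total (Car) = 54; column total (Satisfied) = 88; grand total N = 270.
Expected count = (row total × column total) / N = 54 × 88 / 270 = 17.600.

17.600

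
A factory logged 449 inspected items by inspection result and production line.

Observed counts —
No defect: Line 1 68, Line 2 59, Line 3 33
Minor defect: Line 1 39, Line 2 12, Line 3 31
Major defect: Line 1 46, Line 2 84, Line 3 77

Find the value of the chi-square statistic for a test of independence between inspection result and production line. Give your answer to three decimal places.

Row totals: 160, 82, 207. Column totals: 153, 155, 141. Grand total N = 449.
Expected counts (row total × column total / N):
  No defect, Line 1: 160×153/449 = 54.5212
  No defect, Line 2: 160×155/449 = 55.2339
  No defect, Line 3: 160×141/449 = 50.2450
  Minor defect, Line 1: 82×153/449 = 27.9421
  Minor defect, Line 2: 82×155/449 = 28.3073
  Minor defect, Line 3: 82×141/449 = 25.7506
  Major defect, Line 1: 207×153/449 = 70.5367
  Major defect, Line 2: 207×155/449 = 71.4588
  Major defect, Line 3: 207×141/449 = 65.0045
Contributions (O − E)²/E:
  (68 − 54.5212)²/54.5212 = 3.3322
  (59 − 55.2339)²/55.2339 = 0.2568
  (33 − 50.2450)²/50.2450 = 5.9188
  (39 − 27.9421)²/27.9421 = 4.3761
  (12 − 28.3073)²/28.3073 = 9.3943
  (31 − 25.7506)²/25.7506 = 1.0701
  (46 − 70.5367)²/70.5367 = 8.5353
  (84 − 71.4588)²/71.4588 = 2.2010
  (77 − 65.0045)²/65.0045 = 2.2136
χ² = 3.3322 + 0.2568 + 5.9188 + 4.3761 + 9.3943 + 1.0701 + 8.5353 + 2.2010 + 2.2136 = 37.298

37.298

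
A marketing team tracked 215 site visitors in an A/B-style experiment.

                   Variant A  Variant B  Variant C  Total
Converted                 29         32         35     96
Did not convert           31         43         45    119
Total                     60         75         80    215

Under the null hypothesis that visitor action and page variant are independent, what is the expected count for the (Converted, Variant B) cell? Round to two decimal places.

Row total (Converted) = 96; column total (Variant B) = 75; grand total N = 215.
Expected count = (row total × column total) / N = 96 × 75 / 215 = 33.49.

33.49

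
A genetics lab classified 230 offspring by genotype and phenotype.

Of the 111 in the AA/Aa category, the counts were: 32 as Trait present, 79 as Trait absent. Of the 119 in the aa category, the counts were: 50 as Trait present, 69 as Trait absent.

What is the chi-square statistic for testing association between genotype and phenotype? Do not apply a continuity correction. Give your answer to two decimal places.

4.35

Row totals: 111, 119. Column totals: 82, 148. Grand total N = 230.
Expected counts (row total × column total / N):
  AA/Aa, Trait present: 111×82/230 = 39.574
  AA/Aa, Trait absent: 111×148/230 = 71.426
  aa, Trait present: 119×82/230 = 42.426
  aa, Trait absent: 119×148/230 = 76.574
Contributions (O − E)²/E:
  (32 − 39.574)²/39.574 = 1.4496
  (79 − 71.426)²/71.426 = 0.8031
  (50 − 42.426)²/42.426 = 1.3521
  (69 − 76.574)²/76.574 = 0.7492
χ² = 1.4496 + 0.8031 + 1.3521 + 0.7492 = 4.35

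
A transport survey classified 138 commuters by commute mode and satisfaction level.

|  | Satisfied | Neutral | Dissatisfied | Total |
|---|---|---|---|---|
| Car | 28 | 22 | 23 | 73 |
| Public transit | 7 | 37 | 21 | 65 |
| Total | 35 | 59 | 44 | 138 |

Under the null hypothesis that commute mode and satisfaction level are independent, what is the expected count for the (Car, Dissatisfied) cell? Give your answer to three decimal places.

23.275

Row total (Car) = 73; column total (Dissatisfied) = 44; grand total N = 138.
Expected count = (row total × column total) / N = 73 × 44 / 138 = 23.275.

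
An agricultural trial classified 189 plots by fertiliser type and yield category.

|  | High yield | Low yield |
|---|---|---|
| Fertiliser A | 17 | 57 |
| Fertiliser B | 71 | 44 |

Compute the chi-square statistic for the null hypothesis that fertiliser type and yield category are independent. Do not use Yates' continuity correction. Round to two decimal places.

Row totals: 74, 115. Column totals: 88, 101. Grand total N = 189.
Expected counts (row total × column total / N):
  Fertiliser A, High yield: 74×88/189 = 34.455
  Fertiliser A, Low yield: 74×101/189 = 39.545
  Fertiliser B, High yield: 115×88/189 = 53.545
  Fertiliser B, Low yield: 115×101/189 = 61.455
Contributions (O − E)²/E:
  (17 − 34.455)²/34.455 = 8.8428
  (57 − 39.545)²/39.545 = 7.7046
  (71 − 53.545)²/53.545 = 5.6901
  (44 − 61.455)²/61.455 = 4.9577
χ² = 8.8428 + 7.7046 + 5.6901 + 4.9577 = 27.20

27.20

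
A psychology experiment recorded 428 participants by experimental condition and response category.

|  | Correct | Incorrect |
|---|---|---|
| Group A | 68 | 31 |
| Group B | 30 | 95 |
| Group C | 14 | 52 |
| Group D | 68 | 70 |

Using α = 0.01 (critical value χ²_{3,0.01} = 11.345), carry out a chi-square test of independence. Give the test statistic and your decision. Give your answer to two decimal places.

Row totals: 99, 125, 66, 138. Column totals: 180, 248. Grand total N = 428.
Expected counts (row total × column total / N):
  Group A, Correct: 99×180/428 = 41.636
  Group A, Incorrect: 99×248/428 = 57.364
  Group B, Correct: 125×180/428 = 52.570
  Group B, Incorrect: 125×248/428 = 72.430
  Group C, Correct: 66×180/428 = 27.757
  Group C, Incorrect: 66×248/428 = 38.243
  Group D, Correct: 138×180/428 = 58.037
  Group D, Incorrect: 138×248/428 = 79.963
Contributions (O − E)²/E:
  (68 − 41.636)²/41.636 = 16.6937
  (31 − 57.364)²/57.364 = 12.1167
  (30 − 52.570)²/52.570 = 9.6900
  (95 − 72.430)²/72.430 = 7.0331
  (14 − 27.757)²/27.757 = 6.8183
  (52 − 38.243)²/38.243 = 4.9488
  (68 − 58.037)²/58.037 = 1.7103
  (70 − 79.963)²/79.963 = 1.2413
χ² = 16.6937 + 12.1167 + 9.6900 + 7.0331 + 6.8183 + 4.9488 + 1.7103 + 1.2413 = 60.25
df = (4−1)(2−1) = 3. Since 60.25 > 11.345, reject the null hypothesis of independence at α = 0.01.

60.25; reject H₀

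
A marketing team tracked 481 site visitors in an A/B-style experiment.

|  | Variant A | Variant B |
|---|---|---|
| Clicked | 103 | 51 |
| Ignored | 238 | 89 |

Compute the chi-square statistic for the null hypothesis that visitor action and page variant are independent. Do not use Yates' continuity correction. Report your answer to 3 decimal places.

Row totals: 154, 327. Column totals: 341, 140. Grand total N = 481.
Expected counts (row total × column total / N):
  Clicked, Variant A: 154×341/481 = 109.1767
  Clicked, Variant B: 154×140/481 = 44.8233
  Ignored, Variant A: 327×341/481 = 231.8233
  Ignored, Variant B: 327×140/481 = 95.1767
Contributions (O − E)²/E:
  (103 − 109.1767)²/109.1767 = 0.3494
  (51 − 44.8233)²/44.8233 = 0.8512
  (238 − 231.8233)²/231.8233 = 0.1646
  (89 − 95.1767)²/95.1767 = 0.4009
χ² = 0.3494 + 0.8512 + 0.1646 + 0.4009 = 1.766

1.766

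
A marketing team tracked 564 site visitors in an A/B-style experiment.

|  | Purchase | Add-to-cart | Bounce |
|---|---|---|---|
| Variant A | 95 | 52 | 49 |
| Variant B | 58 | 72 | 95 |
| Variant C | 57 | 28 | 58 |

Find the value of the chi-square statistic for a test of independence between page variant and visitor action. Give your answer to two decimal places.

Row totals: 196, 225, 143. Column totals: 210, 152, 202. Grand total N = 564.
Expected counts (row total × column total / N):
  Variant A, Purchase: 196×210/564 = 72.979
  Variant A, Add-to-cart: 196×152/564 = 52.823
  Variant A, Bounce: 196×202/564 = 70.199
  Variant B, Purchase: 225×210/564 = 83.777
  Variant B, Add-to-cart: 225×152/564 = 60.638
  Variant B, Bounce: 225×202/564 = 80.585
  Variant C, Purchase: 143×210/564 = 53.245
  Variant C, Add-to-cart: 143×152/564 = 38.539
  Variant C, Bounce: 143×202/564 = 51.216
Contributions (O − E)²/E:
  (95 − 72.979)²/72.979 = 6.6447
  (52 − 52.823)²/52.823 = 0.0128
  (49 − 70.199)²/70.199 = 6.4018
  (58 − 83.777)²/83.777 = 7.9312
  (72 − 60.638)²/60.638 = 2.1289
  (95 − 80.585)²/80.585 = 2.5785
  (57 − 53.245)²/53.245 = 0.2648
  (28 − 38.539)²/38.539 = 2.8820
  (58 − 51.216)²/51.216 = 0.8986
χ² = 6.6447 + 0.0128 + 6.4018 + 7.9312 + 2.1289 + 2.5785 + 0.2648 + 2.8820 + 0.8986 = 29.74

29.74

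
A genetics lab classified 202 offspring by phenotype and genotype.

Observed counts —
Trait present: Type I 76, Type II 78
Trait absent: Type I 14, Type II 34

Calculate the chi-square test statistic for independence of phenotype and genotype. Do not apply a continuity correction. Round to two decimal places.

6.03

Row totals: 154, 48. Column totals: 90, 112. Grand total N = 202.
Expected counts (row total × column total / N):
  Trait present, Type I: 154×90/202 = 68.614
  Trait present, Type II: 154×112/202 = 85.386
  Trait absent, Type I: 48×90/202 = 21.386
  Trait absent, Type II: 48×112/202 = 26.614
Contributions (O − E)²/E:
  (76 − 68.614)²/68.614 = 0.7951
  (78 − 85.386)²/85.386 = 0.6389
  (14 − 21.386)²/21.386 = 2.5509
  (34 − 26.614)²/26.614 = 2.0498
χ² = 0.7951 + 0.6389 + 2.5509 + 2.0498 = 6.03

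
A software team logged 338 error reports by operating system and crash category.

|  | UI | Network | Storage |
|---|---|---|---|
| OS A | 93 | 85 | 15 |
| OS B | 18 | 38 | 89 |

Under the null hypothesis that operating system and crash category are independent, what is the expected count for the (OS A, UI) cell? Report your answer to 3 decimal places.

Row total (OS A) = 193; column total (UI) = 111; grand total N = 338.
Expected count = (row total × column total) / N = 193 × 111 / 338 = 63.382.

63.382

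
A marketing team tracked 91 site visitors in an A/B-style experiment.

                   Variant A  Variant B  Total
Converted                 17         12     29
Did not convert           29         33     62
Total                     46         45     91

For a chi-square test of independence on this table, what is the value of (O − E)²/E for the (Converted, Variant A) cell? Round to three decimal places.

0.374

Row total (Converted) = 29; column total (Variant A) = 46; N = 91.
Expected count E = 29 × 46 / 91 = 14.6593.
Contribution = (O − E)²/E = (17 − 14.6593)² / 14.6593 = 0.374.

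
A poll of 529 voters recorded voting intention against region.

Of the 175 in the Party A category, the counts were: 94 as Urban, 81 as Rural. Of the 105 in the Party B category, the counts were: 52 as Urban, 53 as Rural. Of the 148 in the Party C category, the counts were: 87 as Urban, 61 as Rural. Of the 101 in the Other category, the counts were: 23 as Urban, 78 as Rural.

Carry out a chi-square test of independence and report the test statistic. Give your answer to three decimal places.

34.983

Row totals: 175, 105, 148, 101. Column totals: 256, 273. Grand total N = 529.
Expected counts (row total × column total / N):
  Party A, Urban: 175×256/529 = 84.6881
  Party A, Rural: 175×273/529 = 90.3119
  Party B, Urban: 105×256/529 = 50.8129
  Party B, Rural: 105×273/529 = 54.1871
  Party C, Urban: 148×256/529 = 71.6219
  Party C, Rural: 148×273/529 = 76.3781
  Other, Urban: 101×256/529 = 48.8771
  Other, Rural: 101×273/529 = 52.1229
Contributions (O − E)²/E:
  (94 − 84.6881)²/84.6881 = 1.0239
  (81 − 90.3119)²/90.3119 = 0.9601
  (52 − 50.8129)²/50.8129 = 0.0277
  (53 − 54.1871)²/54.1871 = 0.0260
  (87 − 71.6219)²/71.6219 = 3.3019
  (61 − 76.3781)²/76.3781 = 3.0963
  (23 − 48.8771)²/48.8771 = 13.7002
  (78 − 52.1229)²/52.1229 = 12.8470
χ² = 1.0239 + 0.9601 + 0.0277 + 0.0260 + 3.3019 + 3.0963 + 13.7002 + 12.8470 = 34.983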